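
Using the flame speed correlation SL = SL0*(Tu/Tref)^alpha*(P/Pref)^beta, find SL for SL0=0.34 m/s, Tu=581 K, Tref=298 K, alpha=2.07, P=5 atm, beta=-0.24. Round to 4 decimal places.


SL = SL0 * (Tu/Tref)^alpha * (P/Pref)^beta
T ratio = 581/298 = 1.94966443
(T ratio)^alpha = 1.94966443^2.07 = 3.983061
(P/Pref)^beta = 5^(-0.24) = 0.679590
SL = 0.34 * 3.983061 * 0.679590 = 0.9203 m/s


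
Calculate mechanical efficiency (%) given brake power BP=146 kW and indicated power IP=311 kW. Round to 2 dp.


eta_mech = (BP / IP) * 100
Ratio = 146 / 311 = 0.4695
eta_mech = 0.4695 * 100 = 46.95%


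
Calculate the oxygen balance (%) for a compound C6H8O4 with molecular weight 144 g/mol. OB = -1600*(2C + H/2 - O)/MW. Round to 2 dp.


OB = -1600 * (2C + H/2 - O) / MW
Inner = 2*6 + 8/2 - 4 = 12.00
OB = -1600 * 12.00 / 144 = -133.33%


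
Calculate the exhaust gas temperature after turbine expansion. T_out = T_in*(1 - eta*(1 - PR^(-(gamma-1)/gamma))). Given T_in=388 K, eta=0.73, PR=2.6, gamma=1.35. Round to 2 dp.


T_out = T_in * (1 - eta * (1 - PR^(-(gamma-1)/gamma)))
Exponent = -(1.35-1)/1.35 = -0.25925926
PR^exp = 2.6^(-0.25925926) = 0.78057442
Factor = 1 - 0.73*(1 - 0.78057442) = 0.83981933
T_out = 388 * 0.83981933 = 325.85 K


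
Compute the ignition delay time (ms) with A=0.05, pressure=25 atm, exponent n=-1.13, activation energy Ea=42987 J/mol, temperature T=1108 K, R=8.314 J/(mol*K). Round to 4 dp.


tau = A * P^n * exp(Ea/(R*T))
P^n = 25^(-1.13) = 0.02632254
Ea/(R*T) = 42987/(8.314*1108) = 4.666458
exp(Ea/(R*T)) = 106.320482
tau = 0.05 * 0.02632254 * 106.320482 = 0.1399 ms


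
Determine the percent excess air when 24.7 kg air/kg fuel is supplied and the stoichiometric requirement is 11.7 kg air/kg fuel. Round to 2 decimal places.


Excess air = actual - stoichiometric = 24.7 - 11.7 = 13.00 kg/kg fuel
Excess air % = (excess / stoich) * 100 = (13.00 / 11.7) * 100 = 111.11%


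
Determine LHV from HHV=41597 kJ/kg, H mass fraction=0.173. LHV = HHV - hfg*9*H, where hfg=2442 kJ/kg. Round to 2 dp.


LHV = HHV - hfg * 9 * H
Water correction = 2442 * 9 * 0.173 = 3802.194 kJ/kg
LHV = 41597 - 3802.194 = 37794.81 kJ/kg


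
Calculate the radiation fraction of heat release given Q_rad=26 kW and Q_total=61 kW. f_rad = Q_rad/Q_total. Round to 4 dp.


f_rad = Q_rad / Q_total
f_rad = 26 / 61 = 0.4262


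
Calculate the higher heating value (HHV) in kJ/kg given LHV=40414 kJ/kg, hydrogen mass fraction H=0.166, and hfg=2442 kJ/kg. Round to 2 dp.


HHV = LHV + hfg * 9 * H
Water addition = 2442 * 9 * 0.166 = 3648.348 kJ/kg
HHV = 40414 + 3648.348 = 44062.35 kJ/kg


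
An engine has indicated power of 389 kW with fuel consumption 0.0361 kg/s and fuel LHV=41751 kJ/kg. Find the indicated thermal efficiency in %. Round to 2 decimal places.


eta_ith = (IP / (mf * LHV)) * 100
Denominator = 0.0361 * 41751 = 1507.2111 kW
eta_ith = (389 / 1507.2111) * 100 = 25.81%


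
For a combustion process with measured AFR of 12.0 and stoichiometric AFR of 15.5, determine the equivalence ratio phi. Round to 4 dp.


phi = AFR_stoich / AFR_actual
phi = 15.5 / 12.0 = 1.2917


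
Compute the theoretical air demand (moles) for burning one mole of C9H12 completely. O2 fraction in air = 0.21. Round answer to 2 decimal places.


Balanced combustion: C9H12 + 12 O2 -> 9 CO2 + 6 H2O
O2 needed = C + H/4 = 9 + 12/4 = 12.00 moles
Air moles = O2 / 0.21 = 12.00 / 0.21 = 57.14 moles air


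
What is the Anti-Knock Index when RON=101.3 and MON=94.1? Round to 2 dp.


AKI = (RON + MON) / 2
AKI = (101.3 + 94.1) / 2
AKI = 195.4 / 2 = 97.70


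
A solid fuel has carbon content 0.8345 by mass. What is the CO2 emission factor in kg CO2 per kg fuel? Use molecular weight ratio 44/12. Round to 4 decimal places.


EF = C_frac * (M_CO2 / M_C)
EF = 0.8345 * (44/12)
EF = 0.8345 * 3.666667 = 3.0598 kg_CO2/kg_fuel


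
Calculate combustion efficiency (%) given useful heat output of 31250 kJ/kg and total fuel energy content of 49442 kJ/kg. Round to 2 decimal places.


Efficiency = (Q_useful / Q_fuel) * 100
Efficiency = (31250 / 49442) * 100
Efficiency = 0.6321 * 100 = 63.21%


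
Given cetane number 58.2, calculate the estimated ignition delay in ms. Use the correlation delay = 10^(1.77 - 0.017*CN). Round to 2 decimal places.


delay = 10^(1.77 - 0.017*CN)
Exponent = 1.77 - 0.017*58.2 = 0.7806
delay = 10^0.7806 = 6.03 ms


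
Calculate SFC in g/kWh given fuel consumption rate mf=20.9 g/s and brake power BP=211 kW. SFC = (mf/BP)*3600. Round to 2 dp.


SFC = (mf / BP) * 3600
Rate = 20.9 / 211 = 0.099052 g/(s*kW)
SFC = 0.099052 * 3600 = 356.59 g/kWh


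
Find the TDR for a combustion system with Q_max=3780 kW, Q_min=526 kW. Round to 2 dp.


TDR = Q_max / Q_min
TDR = 3780 / 526 = 7.19


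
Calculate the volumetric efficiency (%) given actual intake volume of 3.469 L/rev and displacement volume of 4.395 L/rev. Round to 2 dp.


eta_v = (V_actual / V_disp) * 100
Ratio = 3.469 / 4.395 = 0.7893
eta_v = 0.7893 * 100 = 78.93%


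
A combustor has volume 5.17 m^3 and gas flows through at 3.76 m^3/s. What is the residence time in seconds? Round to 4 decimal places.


tau = V / Q_flow
tau = 5.17 / 3.76 = 1.3750 s


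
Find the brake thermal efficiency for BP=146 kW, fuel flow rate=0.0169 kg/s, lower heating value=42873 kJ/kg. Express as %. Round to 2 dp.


eta_BTE = (BP / (mf * LHV)) * 100
Denominator = 0.0169 * 42873 = 724.5537 kW
eta_BTE = (146 / 724.5537) * 100 = 20.15%


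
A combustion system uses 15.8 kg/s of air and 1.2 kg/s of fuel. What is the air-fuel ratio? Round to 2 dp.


AFR = m_air / m_fuel
AFR = 15.8 / 1.2 = 13.17


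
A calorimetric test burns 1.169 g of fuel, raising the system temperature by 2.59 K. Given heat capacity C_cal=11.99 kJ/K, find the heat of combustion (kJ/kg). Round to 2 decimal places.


Hc = C_cal * delta_T / m_fuel
Q_released = 11.99 * 2.59 = 31.0541 kJ
m_fuel = 1.169 g = 1.169/1000 kg = 0.001169 kg
Hc = 31.0541 / 0.001169 = 26564.67 kJ/kg


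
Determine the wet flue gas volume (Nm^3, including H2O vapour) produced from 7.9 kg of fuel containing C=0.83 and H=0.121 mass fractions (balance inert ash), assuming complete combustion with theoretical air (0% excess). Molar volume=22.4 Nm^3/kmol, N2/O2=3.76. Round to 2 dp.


Per kg fuel: CO2 = (C/12 kmol)*22.4 = (0.83/12)*22.4 = 1.54933 Nm^3
Per kg fuel: H2O = (H/2 kmol)*22.4 = (0.121/2)*22.4 = 1.35520 Nm^3
O2 needed per kg fuel = C/12 + H/4 = 0.83/12 + 0.121/4 = 0.09941667 kmol
Per kg fuel: N2 = O2*3.76*22.4 = 0.09941667*3.76*22.4 = 8.37327 Nm^3
Total per kg = 1.54933 + 1.35520 + 8.37327 = 11.27780 Nm^3
Total = 11.27780 * 7.9 = 89.09 Nm^3


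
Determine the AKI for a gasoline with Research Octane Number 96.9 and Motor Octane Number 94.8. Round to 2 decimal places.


AKI = (RON + MON) / 2
AKI = (96.9 + 94.8) / 2
AKI = 191.7 / 2 = 95.85


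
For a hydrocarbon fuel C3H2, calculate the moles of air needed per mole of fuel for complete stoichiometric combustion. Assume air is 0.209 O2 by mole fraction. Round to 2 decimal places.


Balanced combustion: C3H2 + 3.5 O2 -> 3 CO2 + 1 H2O
O2 needed = C + H/4 = 3 + 2/4 = 3.50 moles
Air moles = O2 / 0.209 = 3.50 / 0.209 = 16.75 moles air


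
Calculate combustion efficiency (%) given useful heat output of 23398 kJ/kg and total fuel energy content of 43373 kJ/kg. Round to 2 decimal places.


Efficiency = (Q_useful / Q_fuel) * 100
Efficiency = (23398 / 43373) * 100
Efficiency = 0.5395 * 100 = 53.95%


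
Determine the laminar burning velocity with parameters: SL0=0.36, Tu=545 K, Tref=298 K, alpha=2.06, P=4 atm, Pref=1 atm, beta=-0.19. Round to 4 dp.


SL = SL0 * (Tu/Tref)^alpha * (P/Pref)^beta
T ratio = 545/298 = 1.82885906
(T ratio)^alpha = 1.82885906^2.06 = 3.468097
(P/Pref)^beta = 4^(-0.19) = 0.768438
SL = 0.36 * 3.468097 * 0.768438 = 0.9594 m/s


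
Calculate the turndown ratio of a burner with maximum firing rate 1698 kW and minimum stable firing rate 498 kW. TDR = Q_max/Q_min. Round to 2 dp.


TDR = Q_max / Q_min
TDR = 1698 / 498 = 3.41


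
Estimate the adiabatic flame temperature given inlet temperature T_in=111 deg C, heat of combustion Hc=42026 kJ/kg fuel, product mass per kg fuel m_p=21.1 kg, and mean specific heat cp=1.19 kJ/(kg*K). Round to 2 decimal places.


T_ad = T_in + Hc / (m_p * cp)
Denominator = 21.1 * 1.19 = 25.1090
Temperature rise = 42026 / 25.1090 = 1673.74 K
T_ad = 111 + 1673.74 = 1784.74 deg C


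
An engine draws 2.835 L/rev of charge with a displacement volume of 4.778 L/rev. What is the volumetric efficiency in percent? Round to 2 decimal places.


eta_v = (V_actual / V_disp) * 100
Ratio = 2.835 / 4.778 = 0.5933
eta_v = 0.5933 * 100 = 59.33%


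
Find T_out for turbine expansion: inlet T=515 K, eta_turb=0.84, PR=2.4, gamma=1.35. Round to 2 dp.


T_out = T_in * (1 - eta * (1 - PR^(-(gamma-1)/gamma)))
Exponent = -(1.35-1)/1.35 = -0.25925926
PR^exp = 2.4^(-0.25925926) = 0.79694200
Factor = 1 - 0.84*(1 - 0.79694200) = 0.82943128
T_out = 515 * 0.82943128 = 427.16 K


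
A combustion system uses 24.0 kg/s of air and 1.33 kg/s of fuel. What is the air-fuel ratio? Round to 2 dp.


AFR = m_air / m_fuel
AFR = 24.0 / 1.33 = 18.05


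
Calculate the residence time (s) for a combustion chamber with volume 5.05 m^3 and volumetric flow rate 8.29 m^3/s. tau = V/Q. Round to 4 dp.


tau = V / Q_flow
tau = 5.05 / 8.29 = 0.6092 s


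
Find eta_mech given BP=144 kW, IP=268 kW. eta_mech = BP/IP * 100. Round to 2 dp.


eta_mech = (BP / IP) * 100
Ratio = 144 / 268 = 0.5373
eta_mech = 0.5373 * 100 = 53.73%


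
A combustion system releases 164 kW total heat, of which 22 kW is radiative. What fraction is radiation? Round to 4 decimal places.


f_rad = Q_rad / Q_total
f_rad = 22 / 164 = 0.1341


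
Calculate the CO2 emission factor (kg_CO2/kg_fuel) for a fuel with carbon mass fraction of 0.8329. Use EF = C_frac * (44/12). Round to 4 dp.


EF = C_frac * (M_CO2 / M_C)
EF = 0.8329 * (44/12)
EF = 0.8329 * 3.666667 = 3.0540 kg_CO2/kg_fuel


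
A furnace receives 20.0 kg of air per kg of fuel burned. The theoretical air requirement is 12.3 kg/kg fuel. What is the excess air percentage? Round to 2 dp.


Excess air = actual - stoichiometric = 20.0 - 12.3 = 7.70 kg/kg fuel
Excess air % = (excess / stoich) * 100 = (7.70 / 12.3) * 100 = 62.60%


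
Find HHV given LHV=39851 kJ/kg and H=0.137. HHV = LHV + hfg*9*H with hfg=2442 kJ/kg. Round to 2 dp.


HHV = LHV + hfg * 9 * H
Water addition = 2442 * 9 * 0.137 = 3010.986 kJ/kg
HHV = 39851 + 3010.986 = 42861.99 kJ/kg


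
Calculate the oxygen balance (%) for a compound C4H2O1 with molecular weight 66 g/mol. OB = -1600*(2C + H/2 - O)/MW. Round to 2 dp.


OB = -1600 * (2C + H/2 - O) / MW
Inner = 2*4 + 2/2 - 1 = 8.00
OB = -1600 * 8.00 / 66 = -193.94%


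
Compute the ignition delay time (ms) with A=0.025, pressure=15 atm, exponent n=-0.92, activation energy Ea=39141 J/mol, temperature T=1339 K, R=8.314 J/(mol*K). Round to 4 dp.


tau = A * P^n * exp(Ea/(R*T))
P^n = 15^(-0.92) = 0.08279346
Ea/(R*T) = 39141/(8.314*1339) = 3.515939
exp(Ea/(R*T)) = 33.647505
tau = 0.025 * 0.08279346 * 33.647505 = 0.0696 ms


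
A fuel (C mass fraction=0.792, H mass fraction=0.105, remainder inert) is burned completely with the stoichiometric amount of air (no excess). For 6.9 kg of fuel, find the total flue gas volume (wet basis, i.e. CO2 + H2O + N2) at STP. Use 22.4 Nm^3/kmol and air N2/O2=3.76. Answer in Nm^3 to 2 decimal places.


Per kg fuel: CO2 = (C/12 kmol)*22.4 = (0.792/12)*22.4 = 1.47840 Nm^3
Per kg fuel: H2O = (H/2 kmol)*22.4 = (0.105/2)*22.4 = 1.17600 Nm^3
O2 needed per kg fuel = C/12 + H/4 = 0.792/12 + 0.105/4 = 0.09225000 kmol
Per kg fuel: N2 = O2*3.76*22.4 = 0.09225000*3.76*22.4 = 7.76966 Nm^3
Total per kg = 1.47840 + 1.17600 + 7.76966 = 10.42406 Nm^3
Total = 10.42406 * 6.9 = 71.93 Nm^3


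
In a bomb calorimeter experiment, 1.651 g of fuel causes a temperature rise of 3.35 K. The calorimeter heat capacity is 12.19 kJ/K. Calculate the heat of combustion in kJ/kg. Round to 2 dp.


Hc = C_cal * delta_T / m_fuel
Q_released = 12.19 * 3.35 = 40.8365 kJ
m_fuel = 1.651 g = 1.651/1000 kg = 0.001651 kg
Hc = 40.8365 / 0.001651 = 24734.40 kJ/kg


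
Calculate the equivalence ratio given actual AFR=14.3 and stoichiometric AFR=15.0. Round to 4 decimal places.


phi = AFR_stoich / AFR_actual
phi = 15.0 / 14.3 = 1.0490


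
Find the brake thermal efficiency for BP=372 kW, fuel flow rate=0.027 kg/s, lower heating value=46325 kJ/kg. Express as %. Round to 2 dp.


eta_BTE = (BP / (mf * LHV)) * 100
Denominator = 0.027 * 46325 = 1250.7750 kW
eta_BTE = (372 / 1250.7750) * 100 = 29.74%


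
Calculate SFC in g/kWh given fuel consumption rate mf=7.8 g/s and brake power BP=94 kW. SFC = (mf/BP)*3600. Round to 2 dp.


SFC = (mf / BP) * 3600
Rate = 7.8 / 94 = 0.082979 g/(s*kW)
SFC = 0.082979 * 3600 = 298.72 g/kWh


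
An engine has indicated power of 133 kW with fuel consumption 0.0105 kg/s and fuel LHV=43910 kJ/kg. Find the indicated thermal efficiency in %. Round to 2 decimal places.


eta_ith = (IP / (mf * LHV)) * 100
Denominator = 0.0105 * 43910 = 461.0550 kW
eta_ith = (133 / 461.0550) * 100 = 28.85%


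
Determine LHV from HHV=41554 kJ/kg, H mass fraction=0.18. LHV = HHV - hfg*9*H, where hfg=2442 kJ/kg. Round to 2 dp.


LHV = HHV - hfg * 9 * H
Water correction = 2442 * 9 * 0.18 = 3956.040 kJ/kg
LHV = 41554 - 3956.040 = 37597.96 kJ/kg


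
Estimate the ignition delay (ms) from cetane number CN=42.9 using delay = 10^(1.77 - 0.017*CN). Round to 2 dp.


delay = 10^(1.77 - 0.017*CN)
Exponent = 1.77 - 0.017*42.9 = 1.0407
delay = 10^1.0407 = 10.98 ms


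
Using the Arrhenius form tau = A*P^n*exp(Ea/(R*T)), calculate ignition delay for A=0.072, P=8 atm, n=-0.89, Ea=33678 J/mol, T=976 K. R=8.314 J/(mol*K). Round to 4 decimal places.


tau = A * P^n * exp(Ea/(R*T))
P^n = 8^(-0.89) = 0.15712667
Ea/(R*T) = 33678/(8.314*976) = 4.150367
exp(Ea/(R*T)) = 63.457257
tau = 0.072 * 0.15712667 * 63.457257 = 0.7179 ms


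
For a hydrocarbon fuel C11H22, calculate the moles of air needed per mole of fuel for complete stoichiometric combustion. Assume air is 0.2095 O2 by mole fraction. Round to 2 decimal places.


Balanced combustion: C11H22 + 16.5 O2 -> 11 CO2 + 11 H2O
O2 needed = C + H/4 = 11 + 22/4 = 16.50 moles
Air moles = O2 / 0.2095 = 16.50 / 0.2095 = 78.76 moles air


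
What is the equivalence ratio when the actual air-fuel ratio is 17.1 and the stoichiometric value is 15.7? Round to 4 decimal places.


phi = AFR_stoich / AFR_actual
phi = 15.7 / 17.1 = 0.9181


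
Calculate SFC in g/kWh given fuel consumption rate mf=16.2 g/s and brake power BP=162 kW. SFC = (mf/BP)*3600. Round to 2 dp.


SFC = (mf / BP) * 3600
Rate = 16.2 / 162 = 0.100000 g/(s*kW)
SFC = 0.100000 * 3600 = 360.00 g/kWh


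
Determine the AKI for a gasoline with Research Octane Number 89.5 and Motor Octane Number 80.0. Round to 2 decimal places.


AKI = (RON + MON) / 2
AKI = (89.5 + 80.0) / 2
AKI = 169.5 / 2 = 84.75


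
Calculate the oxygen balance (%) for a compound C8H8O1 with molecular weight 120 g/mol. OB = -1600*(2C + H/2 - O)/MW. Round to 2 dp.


OB = -1600 * (2C + H/2 - O) / MW
Inner = 2*8 + 8/2 - 1 = 19.00
OB = -1600 * 19.00 / 120 = -253.33%


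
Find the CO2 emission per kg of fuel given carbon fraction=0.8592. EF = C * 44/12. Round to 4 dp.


EF = C_frac * (M_CO2 / M_C)
EF = 0.8592 * (44/12)
EF = 0.8592 * 3.666667 = 3.1504 kg_CO2/kg_fuel


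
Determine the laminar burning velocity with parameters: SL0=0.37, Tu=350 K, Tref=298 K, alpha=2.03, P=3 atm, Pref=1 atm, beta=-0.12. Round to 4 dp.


SL = SL0 * (Tu/Tref)^alpha * (P/Pref)^beta
T ratio = 350/298 = 1.17449664
(T ratio)^alpha = 1.17449664^2.03 = 1.386115
(P/Pref)^beta = 3^(-0.12) = 0.876487
SL = 0.37 * 1.386115 * 0.876487 = 0.4495 m/s


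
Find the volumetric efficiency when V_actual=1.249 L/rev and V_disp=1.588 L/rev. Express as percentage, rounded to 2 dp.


eta_v = (V_actual / V_disp) * 100
Ratio = 1.249 / 1.588 = 0.7865
eta_v = 0.7865 * 100 = 78.65%


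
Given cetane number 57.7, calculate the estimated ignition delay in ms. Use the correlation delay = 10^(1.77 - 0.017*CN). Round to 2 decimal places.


delay = 10^(1.77 - 0.017*CN)
Exponent = 1.77 - 0.017*57.7 = 0.7891
delay = 10^0.7891 = 6.15 ms


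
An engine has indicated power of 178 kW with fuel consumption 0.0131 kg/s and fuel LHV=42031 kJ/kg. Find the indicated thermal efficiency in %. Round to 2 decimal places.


eta_ith = (IP / (mf * LHV)) * 100
Denominator = 0.0131 * 42031 = 550.6061 kW
eta_ith = (178 / 550.6061) * 100 = 32.33%


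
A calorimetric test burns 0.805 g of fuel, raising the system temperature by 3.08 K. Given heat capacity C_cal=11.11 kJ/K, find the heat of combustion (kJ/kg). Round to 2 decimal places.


Hc = C_cal * delta_T / m_fuel
Q_released = 11.11 * 3.08 = 34.2188 kJ
m_fuel = 0.805 g = 0.805/1000 kg = 0.000805 kg
Hc = 34.2188 / 0.000805 = 42507.83 kJ/kg


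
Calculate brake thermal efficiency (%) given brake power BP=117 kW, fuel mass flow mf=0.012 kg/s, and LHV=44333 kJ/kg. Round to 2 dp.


eta_BTE = (BP / (mf * LHV)) * 100
Denominator = 0.012 * 44333 = 531.9960 kW
eta_BTE = (117 / 531.9960) * 100 = 21.99%


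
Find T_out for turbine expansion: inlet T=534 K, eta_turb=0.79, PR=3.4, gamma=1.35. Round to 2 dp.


T_out = T_in * (1 - eta * (1 - PR^(-(gamma-1)/gamma)))
Exponent = -(1.35-1)/1.35 = -0.25925926
PR^exp = 3.4^(-0.25925926) = 0.72813041
Factor = 1 - 0.79*(1 - 0.72813041) = 0.78522302
T_out = 534 * 0.78522302 = 419.31 K


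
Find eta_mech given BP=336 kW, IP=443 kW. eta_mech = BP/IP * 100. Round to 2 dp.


eta_mech = (BP / IP) * 100
Ratio = 336 / 443 = 0.7585
eta_mech = 0.7585 * 100 = 75.85%


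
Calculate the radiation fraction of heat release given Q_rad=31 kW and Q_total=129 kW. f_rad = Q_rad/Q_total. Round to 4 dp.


f_rad = Q_rad / Q_total
f_rad = 31 / 129 = 0.2403


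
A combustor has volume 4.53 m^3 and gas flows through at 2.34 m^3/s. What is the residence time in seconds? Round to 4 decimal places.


tau = V / Q_flow
tau = 4.53 / 2.34 = 1.9359 s


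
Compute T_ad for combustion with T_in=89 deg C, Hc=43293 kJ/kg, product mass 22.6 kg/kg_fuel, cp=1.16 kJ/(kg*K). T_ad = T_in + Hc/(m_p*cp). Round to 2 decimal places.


T_ad = T_in + Hc / (m_p * cp)
Denominator = 22.6 * 1.16 = 26.2160
Temperature rise = 43293 / 26.2160 = 1651.40 K
T_ad = 89 + 1651.40 = 1740.40 deg C


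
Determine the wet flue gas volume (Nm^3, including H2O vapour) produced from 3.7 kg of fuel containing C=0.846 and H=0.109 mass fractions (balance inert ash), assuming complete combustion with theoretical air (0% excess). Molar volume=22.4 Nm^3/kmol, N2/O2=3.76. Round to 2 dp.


Per kg fuel: CO2 = (C/12 kmol)*22.4 = (0.846/12)*22.4 = 1.57920 Nm^3
Per kg fuel: H2O = (H/2 kmol)*22.4 = (0.109/2)*22.4 = 1.22080 Nm^3
O2 needed per kg fuel = C/12 + H/4 = 0.846/12 + 0.109/4 = 0.09775000 kmol
Per kg fuel: N2 = O2*3.76*22.4 = 0.09775000*3.76*22.4 = 8.23290 Nm^3
Total per kg = 1.57920 + 1.22080 + 8.23290 = 11.03290 Nm^3
Total = 11.03290 * 3.7 = 40.82 Nm^3


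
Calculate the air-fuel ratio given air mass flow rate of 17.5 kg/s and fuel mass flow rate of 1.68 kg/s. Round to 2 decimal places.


AFR = m_air / m_fuel
AFR = 17.5 / 1.68 = 10.42


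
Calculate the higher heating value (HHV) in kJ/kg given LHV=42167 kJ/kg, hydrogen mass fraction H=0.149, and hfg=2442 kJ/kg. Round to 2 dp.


HHV = LHV + hfg * 9 * H
Water addition = 2442 * 9 * 0.149 = 3274.722 kJ/kg
HHV = 42167 + 3274.722 = 45441.72 kJ/kg


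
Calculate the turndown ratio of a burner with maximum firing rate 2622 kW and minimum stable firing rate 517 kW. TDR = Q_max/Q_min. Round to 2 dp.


TDR = Q_max / Q_min
TDR = 2622 / 517 = 5.07


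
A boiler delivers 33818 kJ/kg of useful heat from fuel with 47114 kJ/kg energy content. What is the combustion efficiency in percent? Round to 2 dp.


Efficiency = (Q_useful / Q_fuel) * 100
Efficiency = (33818 / 47114) * 100
Efficiency = 0.7178 * 100 = 71.78%


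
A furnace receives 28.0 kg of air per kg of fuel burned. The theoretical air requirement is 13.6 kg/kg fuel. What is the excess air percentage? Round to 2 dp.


Excess air = actual - stoichiometric = 28.0 - 13.6 = 14.40 kg/kg fuel
Excess air % = (excess / stoich) * 100 = (14.40 / 13.6) * 100 = 105.88%


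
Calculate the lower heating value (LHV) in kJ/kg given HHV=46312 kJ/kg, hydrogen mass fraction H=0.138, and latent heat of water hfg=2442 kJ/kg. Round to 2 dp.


LHV = HHV - hfg * 9 * H
Water correction = 2442 * 9 * 0.138 = 3032.964 kJ/kg
LHV = 46312 - 3032.964 = 43279.04 kJ/kg


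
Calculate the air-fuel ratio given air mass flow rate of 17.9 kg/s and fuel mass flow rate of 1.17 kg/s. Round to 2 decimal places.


AFR = m_air / m_fuel
AFR = 17.9 / 1.17 = 15.30


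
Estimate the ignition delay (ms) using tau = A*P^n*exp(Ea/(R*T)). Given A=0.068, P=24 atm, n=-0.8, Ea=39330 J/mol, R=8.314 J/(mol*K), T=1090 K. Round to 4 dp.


tau = A * P^n * exp(Ea/(R*T))
P^n = 24^(-0.8) = 0.07867396
Ea/(R*T) = 39330/(8.314*1090) = 4.339977
exp(Ea/(R*T)) = 76.705775
tau = 0.068 * 0.07867396 * 76.705775 = 0.4104 ms


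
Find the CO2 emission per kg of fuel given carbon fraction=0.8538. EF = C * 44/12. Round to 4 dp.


EF = C_frac * (M_CO2 / M_C)
EF = 0.8538 * (44/12)
EF = 0.8538 * 3.666667 = 3.1306 kg_CO2/kg_fuel


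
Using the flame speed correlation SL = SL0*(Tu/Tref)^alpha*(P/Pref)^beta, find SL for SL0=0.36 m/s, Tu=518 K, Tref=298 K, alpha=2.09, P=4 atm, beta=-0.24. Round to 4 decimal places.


SL = SL0 * (Tu/Tref)^alpha * (P/Pref)^beta
T ratio = 518/298 = 1.73825503
(T ratio)^alpha = 1.73825503^2.09 = 3.175683
(P/Pref)^beta = 4^(-0.24) = 0.716978
SL = 0.36 * 3.175683 * 0.716978 = 0.8197 m/s


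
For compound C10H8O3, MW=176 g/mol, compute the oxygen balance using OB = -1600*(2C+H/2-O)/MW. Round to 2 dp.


OB = -1600 * (2C + H/2 - O) / MW
Inner = 2*10 + 8/2 - 3 = 21.00
OB = -1600 * 21.00 / 176 = -190.91%


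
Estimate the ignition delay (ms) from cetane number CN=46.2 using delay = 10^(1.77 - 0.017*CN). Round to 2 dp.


delay = 10^(1.77 - 0.017*CN)
Exponent = 1.77 - 0.017*46.2 = 0.9846
delay = 10^0.9846 = 9.65 ms


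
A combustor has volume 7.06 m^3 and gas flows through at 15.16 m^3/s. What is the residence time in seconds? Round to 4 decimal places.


tau = V / Q_flow
tau = 7.06 / 15.16 = 0.4657 s


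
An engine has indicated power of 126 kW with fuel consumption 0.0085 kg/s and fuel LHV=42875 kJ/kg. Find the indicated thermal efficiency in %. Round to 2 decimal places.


eta_ith = (IP / (mf * LHV)) * 100
Denominator = 0.0085 * 42875 = 364.4375 kW
eta_ith = (126 / 364.4375) * 100 = 34.57%


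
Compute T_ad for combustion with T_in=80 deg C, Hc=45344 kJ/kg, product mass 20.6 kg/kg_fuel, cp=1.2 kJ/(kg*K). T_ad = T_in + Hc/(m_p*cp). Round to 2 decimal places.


T_ad = T_in + Hc / (m_p * cp)
Denominator = 20.6 * 1.2 = 24.7200
Temperature rise = 45344 / 24.7200 = 1834.30 K
T_ad = 80 + 1834.30 = 1914.30 deg C


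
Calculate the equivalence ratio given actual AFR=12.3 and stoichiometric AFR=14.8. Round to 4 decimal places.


phi = AFR_stoich / AFR_actual
phi = 14.8 / 12.3 = 1.2033


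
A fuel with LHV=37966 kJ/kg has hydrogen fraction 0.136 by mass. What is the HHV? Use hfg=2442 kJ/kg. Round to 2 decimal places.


HHV = LHV + hfg * 9 * H
Water addition = 2442 * 9 * 0.136 = 2989.008 kJ/kg
HHV = 37966 + 2989.008 = 40955.01 kJ/kg


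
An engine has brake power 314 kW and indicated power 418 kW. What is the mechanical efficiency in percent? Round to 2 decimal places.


eta_mech = (BP / IP) * 100
Ratio = 314 / 418 = 0.7512
eta_mech = 0.7512 * 100 = 75.12%


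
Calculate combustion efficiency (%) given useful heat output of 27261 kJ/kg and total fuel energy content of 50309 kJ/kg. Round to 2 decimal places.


Efficiency = (Q_useful / Q_fuel) * 100
Efficiency = (27261 / 50309) * 100
Efficiency = 0.5419 * 100 = 54.19%


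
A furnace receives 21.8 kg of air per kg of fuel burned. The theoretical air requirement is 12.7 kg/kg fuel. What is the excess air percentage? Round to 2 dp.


Excess air = actual - stoichiometric = 21.8 - 12.7 = 9.10 kg/kg fuel
Excess air % = (excess / stoich) * 100 = (9.10 / 12.7) * 100 = 71.65%


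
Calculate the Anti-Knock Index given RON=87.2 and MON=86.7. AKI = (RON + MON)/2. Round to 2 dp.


AKI = (RON + MON) / 2
AKI = (87.2 + 86.7) / 2
AKI = 173.9 / 2 = 86.95


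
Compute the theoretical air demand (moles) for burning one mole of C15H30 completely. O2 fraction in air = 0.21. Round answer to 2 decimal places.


Balanced combustion: C15H30 + 22.5 O2 -> 15 CO2 + 15 H2O
O2 needed = C + H/4 = 15 + 30/4 = 22.50 moles
Air moles = O2 / 0.21 = 22.50 / 0.21 = 107.14 moles air


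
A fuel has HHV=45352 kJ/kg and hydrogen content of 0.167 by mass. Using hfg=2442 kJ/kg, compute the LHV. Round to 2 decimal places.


LHV = HHV - hfg * 9 * H
Water correction = 2442 * 9 * 0.167 = 3670.326 kJ/kg
LHV = 45352 - 3670.326 = 41681.67 kJ/kg


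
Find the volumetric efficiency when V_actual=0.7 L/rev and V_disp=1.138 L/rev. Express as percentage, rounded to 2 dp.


eta_v = (V_actual / V_disp) * 100
Ratio = 0.7 / 1.138 = 0.6151
eta_v = 0.6151 * 100 = 61.51%


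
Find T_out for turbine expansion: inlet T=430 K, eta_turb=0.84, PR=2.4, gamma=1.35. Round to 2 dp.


T_out = T_in * (1 - eta * (1 - PR^(-(gamma-1)/gamma)))
Exponent = -(1.35-1)/1.35 = -0.25925926
PR^exp = 2.4^(-0.25925926) = 0.79694200
Factor = 1 - 0.84*(1 - 0.79694200) = 0.82943128
T_out = 430 * 0.82943128 = 356.66 K


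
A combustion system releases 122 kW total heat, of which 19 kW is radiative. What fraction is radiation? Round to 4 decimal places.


f_rad = Q_rad / Q_total
f_rad = 19 / 122 = 0.1557


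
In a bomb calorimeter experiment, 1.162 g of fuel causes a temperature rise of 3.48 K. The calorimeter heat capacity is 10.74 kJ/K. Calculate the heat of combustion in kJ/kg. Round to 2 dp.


Hc = C_cal * delta_T / m_fuel
Q_released = 10.74 * 3.48 = 37.3752 kJ
m_fuel = 1.162 g = 1.162/1000 kg = 0.001162 kg
Hc = 37.3752 / 0.001162 = 32164.54 kJ/kg


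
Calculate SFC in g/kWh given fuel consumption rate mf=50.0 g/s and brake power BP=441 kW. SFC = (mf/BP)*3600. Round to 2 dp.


SFC = (mf / BP) * 3600
Rate = 50.0 / 441 = 0.113379 g/(s*kW)
SFC = 0.113379 * 3600 = 408.16 g/kWh


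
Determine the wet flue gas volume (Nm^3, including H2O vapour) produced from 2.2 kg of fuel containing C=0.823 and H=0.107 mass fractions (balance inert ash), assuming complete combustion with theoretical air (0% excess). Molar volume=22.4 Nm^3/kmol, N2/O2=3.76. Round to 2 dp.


Per kg fuel: CO2 = (C/12 kmol)*22.4 = (0.823/12)*22.4 = 1.53627 Nm^3
Per kg fuel: H2O = (H/2 kmol)*22.4 = (0.107/2)*22.4 = 1.19840 Nm^3
O2 needed per kg fuel = C/12 + H/4 = 0.823/12 + 0.107/4 = 0.09533333 kmol
Per kg fuel: N2 = O2*3.76*22.4 = 0.09533333*3.76*22.4 = 8.02935 Nm^3
Total per kg = 1.53627 + 1.19840 + 8.02935 = 10.76402 Nm^3
Total = 10.76402 * 2.2 = 23.68 Nm^3


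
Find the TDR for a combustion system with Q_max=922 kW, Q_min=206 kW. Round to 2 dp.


TDR = Q_max / Q_min
TDR = 922 / 206 = 4.48


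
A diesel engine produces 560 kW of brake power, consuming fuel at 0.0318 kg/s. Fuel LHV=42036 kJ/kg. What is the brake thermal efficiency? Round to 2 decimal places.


eta_BTE = (BP / (mf * LHV)) * 100
Denominator = 0.0318 * 42036 = 1336.7448 kW
eta_BTE = (560 / 1336.7448) * 100 = 41.89%


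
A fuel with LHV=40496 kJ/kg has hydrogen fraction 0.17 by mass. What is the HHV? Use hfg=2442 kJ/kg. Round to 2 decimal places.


HHV = LHV + hfg * 9 * H
Water addition = 2442 * 9 * 0.17 = 3736.260 kJ/kg
HHV = 40496 + 3736.260 = 44232.26 kJ/kg


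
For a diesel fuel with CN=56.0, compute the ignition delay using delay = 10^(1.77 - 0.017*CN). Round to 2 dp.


delay = 10^(1.77 - 0.017*CN)
Exponent = 1.77 - 0.017*56.0 = 0.8180
delay = 10^0.8180 = 6.58 ms


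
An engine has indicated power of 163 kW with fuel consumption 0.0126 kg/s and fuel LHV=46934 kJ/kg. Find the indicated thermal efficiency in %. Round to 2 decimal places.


eta_ith = (IP / (mf * LHV)) * 100
Denominator = 0.0126 * 46934 = 591.3684 kW
eta_ith = (163 / 591.3684) * 100 = 27.56%


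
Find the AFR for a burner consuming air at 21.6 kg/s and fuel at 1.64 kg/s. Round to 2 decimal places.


AFR = m_air / m_fuel
AFR = 21.6 / 1.64 = 13.17


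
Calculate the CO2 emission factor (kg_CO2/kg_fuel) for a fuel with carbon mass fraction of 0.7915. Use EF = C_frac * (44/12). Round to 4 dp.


EF = C_frac * (M_CO2 / M_C)
EF = 0.7915 * (44/12)
EF = 0.7915 * 3.666667 = 2.9022 kg_CO2/kg_fuel


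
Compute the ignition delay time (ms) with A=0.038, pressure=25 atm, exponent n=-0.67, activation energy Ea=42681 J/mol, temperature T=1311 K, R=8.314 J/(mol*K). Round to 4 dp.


tau = A * P^n * exp(Ea/(R*T))
P^n = 25^(-0.67) = 0.11571248
Ea/(R*T) = 42681/(8.314*1311) = 3.915812
exp(Ea/(R*T)) = 50.189828
tau = 0.038 * 0.11571248 * 50.189828 = 0.2207 ms


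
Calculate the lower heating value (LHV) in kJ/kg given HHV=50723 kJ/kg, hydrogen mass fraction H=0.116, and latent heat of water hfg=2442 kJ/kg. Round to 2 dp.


LHV = HHV - hfg * 9 * H
Water correction = 2442 * 9 * 0.116 = 2549.448 kJ/kg
LHV = 50723 - 2549.448 = 48173.55 kJ/kg


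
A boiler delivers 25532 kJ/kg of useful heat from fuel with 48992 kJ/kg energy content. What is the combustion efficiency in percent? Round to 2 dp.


Efficiency = (Q_useful / Q_fuel) * 100
Efficiency = (25532 / 48992) * 100
Efficiency = 0.5211 * 100 = 52.11%


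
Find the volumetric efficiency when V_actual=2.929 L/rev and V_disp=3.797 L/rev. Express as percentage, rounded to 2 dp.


eta_v = (V_actual / V_disp) * 100
Ratio = 2.929 / 3.797 = 0.7714
eta_v = 0.7714 * 100 = 77.14%


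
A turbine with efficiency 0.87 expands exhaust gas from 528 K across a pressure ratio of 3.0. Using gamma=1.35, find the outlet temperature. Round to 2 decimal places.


T_out = T_in * (1 - eta * (1 - PR^(-(gamma-1)/gamma)))
Exponent = -(1.35-1)/1.35 = -0.25925926
PR^exp = 3.0^(-0.25925926) = 0.75214556
Factor = 1 - 0.87*(1 - 0.75214556) = 0.78436664
T_out = 528 * 0.78436664 = 414.15 K


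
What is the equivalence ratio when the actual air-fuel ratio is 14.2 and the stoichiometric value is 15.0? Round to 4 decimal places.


phi = AFR_stoich / AFR_actual
phi = 15.0 / 14.2 = 1.0563


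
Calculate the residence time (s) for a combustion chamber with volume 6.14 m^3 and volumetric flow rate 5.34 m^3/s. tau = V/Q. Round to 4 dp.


tau = V / Q_flow
tau = 6.14 / 5.34 = 1.1498 s


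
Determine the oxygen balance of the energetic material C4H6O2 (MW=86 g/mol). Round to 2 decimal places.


OB = -1600 * (2C + H/2 - O) / MW
Inner = 2*4 + 6/2 - 2 = 9.00
OB = -1600 * 9.00 / 86 = -167.44%


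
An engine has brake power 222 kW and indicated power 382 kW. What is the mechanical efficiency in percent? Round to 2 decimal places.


eta_mech = (BP / IP) * 100
Ratio = 222 / 382 = 0.5812
eta_mech = 0.5812 * 100 = 58.12%


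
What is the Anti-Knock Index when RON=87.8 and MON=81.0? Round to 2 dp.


AKI = (RON + MON) / 2
AKI = (87.8 + 81.0) / 2
AKI = 168.8 / 2 = 84.40


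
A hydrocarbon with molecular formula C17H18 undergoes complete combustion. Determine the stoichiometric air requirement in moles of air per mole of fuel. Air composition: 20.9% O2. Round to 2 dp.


Balanced combustion: C17H18 + 21.5 O2 -> 17 CO2 + 9 H2O
O2 needed = C + H/4 = 17 + 18/4 = 21.50 moles
Air moles = O2 / 0.209 = 21.50 / 0.209 = 102.87 moles air


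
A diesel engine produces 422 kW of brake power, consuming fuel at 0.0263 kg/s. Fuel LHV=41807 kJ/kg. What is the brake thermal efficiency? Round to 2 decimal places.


eta_BTE = (BP / (mf * LHV)) * 100
Denominator = 0.0263 * 41807 = 1099.5241 kW
eta_BTE = (422 / 1099.5241) * 100 = 38.38%


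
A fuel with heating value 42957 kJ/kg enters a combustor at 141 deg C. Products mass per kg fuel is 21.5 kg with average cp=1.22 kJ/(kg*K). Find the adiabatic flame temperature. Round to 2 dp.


T_ad = T_in + Hc / (m_p * cp)
Denominator = 21.5 * 1.22 = 26.2300
Temperature rise = 42957 / 26.2300 = 1637.70 K
T_ad = 141 + 1637.70 = 1778.70 deg C


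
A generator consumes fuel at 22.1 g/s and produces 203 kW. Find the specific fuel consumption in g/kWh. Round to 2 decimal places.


SFC = (mf / BP) * 3600
Rate = 22.1 / 203 = 0.108867 g/(s*kW)
SFC = 0.108867 * 3600 = 391.92 g/kWh


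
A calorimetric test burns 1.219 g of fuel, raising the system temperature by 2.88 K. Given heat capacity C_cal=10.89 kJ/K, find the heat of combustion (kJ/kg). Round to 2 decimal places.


Hc = C_cal * delta_T / m_fuel
Q_released = 10.89 * 2.88 = 31.3632 kJ
m_fuel = 1.219 g = 1.219/1000 kg = 0.001219 kg
Hc = 31.3632 / 0.001219 = 25728.63 kJ/kg


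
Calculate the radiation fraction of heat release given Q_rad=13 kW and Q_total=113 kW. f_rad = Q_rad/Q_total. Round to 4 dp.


f_rad = Q_rad / Q_total
f_rad = 13 / 113 = 0.1150


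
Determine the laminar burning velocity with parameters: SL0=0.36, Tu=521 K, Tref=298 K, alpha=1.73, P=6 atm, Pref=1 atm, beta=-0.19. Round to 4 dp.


SL = SL0 * (Tu/Tref)^alpha * (P/Pref)^beta
T ratio = 521/298 = 1.74832215
(T ratio)^alpha = 1.74832215^1.73 = 2.628664
(P/Pref)^beta = 6^(-0.19) = 0.711461
SL = 0.36 * 2.628664 * 0.711461 = 0.6733 m/s


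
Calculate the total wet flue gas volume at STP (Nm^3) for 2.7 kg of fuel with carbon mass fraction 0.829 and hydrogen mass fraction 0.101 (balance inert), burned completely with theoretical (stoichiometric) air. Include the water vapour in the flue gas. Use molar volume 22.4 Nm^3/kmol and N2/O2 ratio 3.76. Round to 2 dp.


Per kg fuel: CO2 = (C/12 kmol)*22.4 = (0.829/12)*22.4 = 1.54747 Nm^3
Per kg fuel: H2O = (H/2 kmol)*22.4 = (0.101/2)*22.4 = 1.13120 Nm^3
O2 needed per kg fuel = C/12 + H/4 = 0.829/12 + 0.101/4 = 0.09433333 kmol
Per kg fuel: N2 = O2*3.76*22.4 = 0.09433333*3.76*22.4 = 7.94513 Nm^3
Total per kg = 1.54747 + 1.13120 + 7.94513 = 10.62380 Nm^3
Total = 10.62380 * 2.7 = 28.68 Nm^3


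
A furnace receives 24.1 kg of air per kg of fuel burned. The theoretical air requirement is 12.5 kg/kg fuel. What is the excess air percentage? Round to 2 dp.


Excess air = actual - stoichiometric = 24.1 - 12.5 = 11.60 kg/kg fuel
Excess air % = (excess / stoich) * 100 = (11.60 / 12.5) * 100 = 92.80%


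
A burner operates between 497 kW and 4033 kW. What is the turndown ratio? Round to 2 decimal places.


TDR = Q_max / Q_min
TDR = 4033 / 497 = 8.11


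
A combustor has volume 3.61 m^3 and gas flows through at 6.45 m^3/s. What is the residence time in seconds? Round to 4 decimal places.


tau = V / Q_flow
tau = 3.61 / 6.45 = 0.5597 s


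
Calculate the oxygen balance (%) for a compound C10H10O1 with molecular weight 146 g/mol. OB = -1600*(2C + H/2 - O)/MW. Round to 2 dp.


OB = -1600 * (2C + H/2 - O) / MW
Inner = 2*10 + 10/2 - 1 = 24.00
OB = -1600 * 24.00 / 146 = -263.01%


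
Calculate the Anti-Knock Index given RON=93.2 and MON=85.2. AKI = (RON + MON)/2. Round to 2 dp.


AKI = (RON + MON) / 2
AKI = (93.2 + 85.2) / 2
AKI = 178.4 / 2 = 89.20


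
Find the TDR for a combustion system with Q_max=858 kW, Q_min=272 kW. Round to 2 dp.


TDR = Q_max / Q_min
TDR = 858 / 272 = 3.15


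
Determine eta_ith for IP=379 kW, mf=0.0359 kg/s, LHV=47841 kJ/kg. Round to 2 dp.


eta_ith = (IP / (mf * LHV)) * 100
Denominator = 0.0359 * 47841 = 1717.4919 kW
eta_ith = (379 / 1717.4919) * 100 = 22.07%


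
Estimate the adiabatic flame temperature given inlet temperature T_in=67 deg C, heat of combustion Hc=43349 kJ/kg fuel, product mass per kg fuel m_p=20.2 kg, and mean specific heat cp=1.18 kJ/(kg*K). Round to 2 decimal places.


T_ad = T_in + Hc / (m_p * cp)
Denominator = 20.2 * 1.18 = 23.8360
Temperature rise = 43349 / 23.8360 = 1818.64 K
T_ad = 67 + 1818.64 = 1885.64 deg C


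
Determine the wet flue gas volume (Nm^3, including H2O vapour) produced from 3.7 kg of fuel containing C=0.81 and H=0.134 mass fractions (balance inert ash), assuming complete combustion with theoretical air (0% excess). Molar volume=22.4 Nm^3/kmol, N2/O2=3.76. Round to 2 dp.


Per kg fuel: CO2 = (C/12 kmol)*22.4 = (0.81/12)*22.4 = 1.51200 Nm^3
Per kg fuel: H2O = (H/2 kmol)*22.4 = (0.134/2)*22.4 = 1.50080 Nm^3
O2 needed per kg fuel = C/12 + H/4 = 0.81/12 + 0.134/4 = 0.10100000 kmol
Per kg fuel: N2 = O2*3.76*22.4 = 0.10100000*3.76*22.4 = 8.50662 Nm^3
Total per kg = 1.51200 + 1.50080 + 8.50662 = 11.51942 Nm^3
Total = 11.51942 * 3.7 = 42.62 Nm^3


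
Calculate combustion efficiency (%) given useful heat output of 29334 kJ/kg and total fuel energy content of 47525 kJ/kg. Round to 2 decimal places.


Efficiency = (Q_useful / Q_fuel) * 100
Efficiency = (29334 / 47525) * 100
Efficiency = 0.6172 * 100 = 61.72%


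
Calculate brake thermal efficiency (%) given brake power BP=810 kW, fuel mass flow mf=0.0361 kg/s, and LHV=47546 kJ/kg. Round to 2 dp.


eta_BTE = (BP / (mf * LHV)) * 100
Denominator = 0.0361 * 47546 = 1716.4106 kW
eta_BTE = (810 / 1716.4106) * 100 = 47.19%


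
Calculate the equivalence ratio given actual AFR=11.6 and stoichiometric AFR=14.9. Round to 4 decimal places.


phi = AFR_stoich / AFR_actual
phi = 14.9 / 11.6 = 1.2845


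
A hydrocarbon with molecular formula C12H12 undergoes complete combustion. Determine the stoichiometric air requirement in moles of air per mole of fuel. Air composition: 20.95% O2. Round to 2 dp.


Balanced combustion: C12H12 + 15 O2 -> 12 CO2 + 6 H2O
O2 needed = C + H/4 = 12 + 12/4 = 15.00 moles
Air moles = O2 / 0.2095 = 15.00 / 0.2095 = 71.60 moles air


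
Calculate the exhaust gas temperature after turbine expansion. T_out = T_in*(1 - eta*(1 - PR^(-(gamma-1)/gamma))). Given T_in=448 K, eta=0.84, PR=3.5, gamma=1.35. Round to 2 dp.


T_out = T_in * (1 - eta * (1 - PR^(-(gamma-1)/gamma)))
Exponent = -(1.35-1)/1.35 = -0.25925926
PR^exp = 3.5^(-0.25925926) = 0.72267881
Factor = 1 - 0.84*(1 - 0.72267881) = 0.76705020
T_out = 448 * 0.76705020 = 343.64 K


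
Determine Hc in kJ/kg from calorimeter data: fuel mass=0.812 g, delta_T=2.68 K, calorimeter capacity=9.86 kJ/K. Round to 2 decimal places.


Hc = C_cal * delta_T / m_fuel
Q_released = 9.86 * 2.68 = 26.4248 kJ
m_fuel = 0.812 g = 0.812/1000 kg = 0.000812 kg
Hc = 26.4248 / 0.000812 = 32542.86 kJ/kg


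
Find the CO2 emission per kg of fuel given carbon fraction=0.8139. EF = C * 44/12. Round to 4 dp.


EF = C_frac * (M_CO2 / M_C)
EF = 0.8139 * (44/12)
EF = 0.8139 * 3.666667 = 2.9843 kg_CO2/kg_fuel


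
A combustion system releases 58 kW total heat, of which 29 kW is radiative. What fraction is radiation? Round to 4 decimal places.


f_rad = Q_rad / Q_total
f_rad = 29 / 58 = 0.5000


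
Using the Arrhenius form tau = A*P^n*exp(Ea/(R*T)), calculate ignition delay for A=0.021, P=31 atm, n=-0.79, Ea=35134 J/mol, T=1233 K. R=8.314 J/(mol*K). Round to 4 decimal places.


tau = A * P^n * exp(Ea/(R*T))
P^n = 31^(-0.79) = 0.06634745
Ea/(R*T) = 35134/(8.314*1233) = 3.427319
exp(Ea/(R*T)) = 30.793966
tau = 0.021 * 0.06634745 * 30.793966 = 0.0429 ms


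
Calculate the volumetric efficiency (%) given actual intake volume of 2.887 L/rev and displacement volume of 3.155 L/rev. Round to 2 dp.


eta_v = (V_actual / V_disp) * 100
Ratio = 2.887 / 3.155 = 0.9151
eta_v = 0.9151 * 100 = 91.51%


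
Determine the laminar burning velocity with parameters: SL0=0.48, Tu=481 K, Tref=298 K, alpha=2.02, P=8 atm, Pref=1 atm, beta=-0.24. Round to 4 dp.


SL = SL0 * (Tu/Tref)^alpha * (P/Pref)^beta
T ratio = 481/298 = 1.61409396
(T ratio)^alpha = 1.61409396^2.02 = 2.630366
(P/Pref)^beta = 8^(-0.24) = 0.607097
SL = 0.48 * 2.630366 * 0.607097 = 0.7665 m/s


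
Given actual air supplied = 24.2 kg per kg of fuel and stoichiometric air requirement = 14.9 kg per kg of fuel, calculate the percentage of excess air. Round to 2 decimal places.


Excess air = actual - stoichiometric = 24.2 - 14.9 = 9.30 kg/kg fuel
Excess air % = (excess / stoich) * 100 = (9.30 / 14.9) * 100 = 62.42%
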